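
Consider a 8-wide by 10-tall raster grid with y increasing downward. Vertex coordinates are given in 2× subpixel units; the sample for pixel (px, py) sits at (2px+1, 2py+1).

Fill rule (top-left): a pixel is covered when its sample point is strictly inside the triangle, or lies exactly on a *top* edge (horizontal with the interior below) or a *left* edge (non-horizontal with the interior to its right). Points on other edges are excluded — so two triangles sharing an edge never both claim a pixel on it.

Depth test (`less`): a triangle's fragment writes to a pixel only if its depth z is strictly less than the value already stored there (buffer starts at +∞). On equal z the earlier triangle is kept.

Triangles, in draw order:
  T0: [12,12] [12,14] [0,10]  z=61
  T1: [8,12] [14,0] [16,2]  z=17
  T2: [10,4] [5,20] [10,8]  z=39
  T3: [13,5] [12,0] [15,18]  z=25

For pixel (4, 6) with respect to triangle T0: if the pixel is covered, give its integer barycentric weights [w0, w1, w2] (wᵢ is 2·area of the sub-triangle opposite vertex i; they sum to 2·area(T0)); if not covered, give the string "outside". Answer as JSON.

T0:
  2·area = 24
  edge (12, 12)→(12, 14): d=(0,2) right/bottom  bias=-1
  edge (12, 14)→(0, 10): d=(-12,-4) top-left  bias=+0
  edge (0, 10)→(12, 12): d=(12,2) right/bottom  bias=-1
    (1,5)@(3, 11): e=[18,0,6] → #  [on edge]
    (2,5)@(5, 11): e=[14,8,2] → #
    (3,5)@(7, 11): e=[10,16,-2] → ·
    (1,6)@(3, 13): e=[18,-24,30] → ·
    (2,6)@(5, 13): e=[14,-16,26] → ·
    (4,6)@(9, 13): e=[6,0,18] → #  [on edge]
    (5,6)@(11, 13): e=[2,8,14] → #
    (6,6)@(13, 13): e=[-2,16,10] → ·
    (4,7)@(9, 15): e=[6,-24,42] → ·
    (5,7)@(11, 15): e=[2,-16,38] → ·
    (7,7)@(15, 15): e=[-6,0,30] → ·  [on edge]
  covered (4 px):
    · · · · · · · ·
    · · · · · · · ·
    · · · · · · · ·
    · · · · · · · ·
    · · · · · · · ·
    · # # · · · · ·
    · · · · # # · ·
    · · · · · · · ·
    · · · · · · · ·
    · · · · · · · ·
T1:
  2·area = 36
  edge (8, 12)→(14, 0): d=(6,-12) top-left  bias=+0
  edge (14, 0)→(16, 2): d=(2,2) right/bottom  bias=-1
  edge (16, 2)→(8, 12): d=(-8,10) right/bottom  bias=-1
    (7,0)@(15, 1): e=[18,0,18] → ·  [on edge]
    (6,1)@(13, 3): e=[6,8,22] → #
    (7,1)@(15, 3): e=[30,4,2] → #
    (6,2)@(13, 5): e=[18,12,6] → #
    (7,2)@(15, 5): e=[42,8,-14] → ·
    (5,3)@(11, 7): e=[6,20,10] → #
    (6,3)@(13, 7): e=[30,16,-10] → ·
    (5,4)@(11, 9): e=[18,24,-6] → ·
  covered (4 px):
    · · · · · · · ·
    · · · · · · # #
    · · · · · · # ·
    · · · · · # · ·
    · · · · · · · ·
    · · · · · · · ·
    · · · · · · · ·
    · · · · · · · ·
    · · · · · · · ·
    · · · · · · · ·
T2:
  2·area = 20  (B↔C swapped to make it positive)
  edge (10, 4)→(10, 8): d=(0,4) right/bottom  bias=-1
  edge (10, 8)→(5, 20): d=(-5,12) right/bottom  bias=-1
  edge (5, 20)→(10, 4): d=(5,-16) top-left  bias=+0
    (4,4)@(9, 9): e=[4,7,9] → #
    (5,4)@(11, 9): e=[-4,-17,41] → ·
    (4,5)@(9, 11): e=[4,-3,19] → ·
    (3,7)@(7, 15): e=[12,1,7] → #
    (4,7)@(9, 15): e=[4,-23,39] → ·
    (3,8)@(7, 17): e=[12,-9,17] → ·
  covered (2 px):
    · · · · · · · ·
    · · · · · · · ·
    · · · · · · · ·
    · · · · · · · ·
    · · · · # · · ·
    · · · · · · · ·
    · · · · · · · ·
    · · · # · · · ·
    · · · · · · · ·
    · · · · · · · ·
T3:
  2·area = 3  (B↔C swapped to make it positive)
  edge (13, 5)→(15, 18): d=(2,13) right/bottom  bias=-1
  edge (15, 18)→(12, 0): d=(-3,-18) top-left  bias=+0
  edge (12, 0)→(13, 5): d=(1,5) right/bottom  bias=-1
    (6,2)@(13, 5): e=[0,3,0] → ·  [on edge]
    (7,7)@(15, 15): e=[-6,9,0] → ·  [on edge]
  covered (0 px):
    · · · · · · · ·
    · · · · · · · ·
    · · · · · · · ·
    · · · · · · · ·
    · · · · · · · ·
    · · · · · · · ·
    · · · · · · · ·
    · · · · · · · ·
    · · · · · · · ·
    · · · · · · · ·

Result: [0,18,6]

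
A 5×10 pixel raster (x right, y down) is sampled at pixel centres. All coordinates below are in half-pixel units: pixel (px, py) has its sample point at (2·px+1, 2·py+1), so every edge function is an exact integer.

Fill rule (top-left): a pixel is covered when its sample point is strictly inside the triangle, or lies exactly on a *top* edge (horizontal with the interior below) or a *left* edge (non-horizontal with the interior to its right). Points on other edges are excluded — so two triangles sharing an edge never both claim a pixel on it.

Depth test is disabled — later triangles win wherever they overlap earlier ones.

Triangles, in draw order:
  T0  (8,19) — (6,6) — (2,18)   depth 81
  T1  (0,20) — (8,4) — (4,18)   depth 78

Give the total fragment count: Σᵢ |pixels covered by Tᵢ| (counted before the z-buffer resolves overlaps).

T0:
  2·area = 76  (B↔C swapped to make it positive)
  edge (8, 19)→(2, 18): d=(-6,-1) top-left  bias=+0
  edge (2, 18)→(6, 6): d=(4,-12) top-left  bias=+0
  edge (6, 6)→(8, 19): d=(2,13) right/bottom  bias=-1
    (3,1)@(7, 3): e=[95,0,-19] → ·  [on edge]
    (2,4)@(5, 9): e=[57,0,19] → █  [on edge]
    (3,4)@(7, 9): e=[59,24,-7] → ·
    (2,5)@(5, 11): e=[45,8,23] → █
    (3,5)@(7, 11): e=[47,32,-3] → ·
    (2,6)@(5, 13): e=[33,16,27] → █
    (3,6)@(7, 13): e=[35,40,1] → █
    (4,6)@(9, 13): e=[37,64,-25] → ·
    (1,7)@(3, 15): e=[19,0,57] → █  [on edge]
    (4,7)@(9, 15): e=[25,72,-21] → ·
    (1,8)@(3, 17): e=[7,8,61] → █
    (4,8)@(9, 17): e=[13,80,-17] → ·
  covered (10 px):
    · · · · ·
    · · · · ·
    · · · · ·
    · · · · ·
    · · █ · ·
    · · █ · ·
    · · █ █ ·
    · █ █ █ ·
    · █ █ █ ·
    · · · · ·
T1:
  2·area = 48
  edge (0, 20)→(8, 4): d=(8,-16) top-left  bias=+0
  edge (8, 4)→(4, 18): d=(-4,14) right/bottom  bias=-1
  edge (4, 18)→(0, 20): d=(-4,2) right/bottom  bias=-1
    (3,3)@(7, 7): e=[8,2,38] → █
    (4,3)@(9, 7): e=[40,-26,34] → ·
    (3,4)@(7, 9): e=[24,-6,30] → ·
    (2,5)@(5, 11): e=[8,14,26] → █
    (3,5)@(7, 11): e=[40,-14,22] → ·
    (2,6)@(5, 13): e=[24,6,18] → █
    (3,6)@(7, 13): e=[56,-22,14] → ·
    (1,7)@(3, 15): e=[8,26,14] → █
    (2,7)@(5, 15): e=[40,-2,10] → ·
    (1,8)@(3, 17): e=[24,18,6] → █
    (2,8)@(5, 17): e=[56,-10,2] → ·
    (0,9)@(1, 19): e=[8,38,2] → █
  covered (6 px):
    · · · · ·
    · · · · ·
    · · · · ·
    · · · █ ·
    · · · · ·
    · · █ · ·
    · · █ · ·
    · █ · · ·
    · █ · · ·
    █ · · · ·

Answer: 16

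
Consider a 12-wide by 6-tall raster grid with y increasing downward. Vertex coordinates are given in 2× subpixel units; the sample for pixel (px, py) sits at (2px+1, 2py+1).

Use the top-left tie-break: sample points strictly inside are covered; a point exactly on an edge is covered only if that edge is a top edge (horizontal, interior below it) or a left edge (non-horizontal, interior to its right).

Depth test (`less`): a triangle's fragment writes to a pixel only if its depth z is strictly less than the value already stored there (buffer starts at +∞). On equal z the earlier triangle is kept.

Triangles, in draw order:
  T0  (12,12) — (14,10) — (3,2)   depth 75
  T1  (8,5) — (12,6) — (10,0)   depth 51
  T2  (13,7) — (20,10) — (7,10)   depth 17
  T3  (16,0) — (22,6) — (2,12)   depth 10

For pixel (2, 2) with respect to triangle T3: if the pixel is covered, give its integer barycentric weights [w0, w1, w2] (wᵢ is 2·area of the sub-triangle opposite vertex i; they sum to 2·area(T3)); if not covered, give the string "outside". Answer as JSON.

T0:
  2·area = 38  (B↔C swapped to make it positive)
  edge (12, 12)→(3, 2): d=(-9,-10) top-left  bias=+0
  edge (3, 2)→(14, 10): d=(11,8) right/bottom  bias=-1
  edge (14, 10)→(12, 12): d=(-2,2) right/bottom  bias=-1
    (11,0)@(23, 1): e=[209,-171,0] → .  [on edge]
    (10,1)@(21, 3): e=[171,-133,0] → .  [on edge]
    (3,2)@(7, 5): e=[13,1,24] → X
    (4,2)@(9, 5): e=[33,-15,20] → .
    (9,2)@(19, 5): e=[133,-95,0] → .  [on edge]
    (3,3)@(7, 7): e=[-5,23,20] → .
    (4,3)@(9, 7): e=[15,7,16] → X
    (5,3)@(11, 7): e=[35,-9,12] → .
    (8,3)@(17, 7): e=[95,-57,0] → .  [on edge]
    (4,4)@(9, 9): e=[-3,29,12] → .
    (5,4)@(11, 9): e=[17,13,8] → X
    (6,4)@(13, 9): e=[37,-3,4] → .
    (7,4)@(15, 9): e=[57,-19,0] → .  [on edge]
    (6,5)@(13, 11): e=[19,19,0] → .  [on edge]
  covered (3 px):
    . . . . . . . . . . . .
    . . . . . . . . . . . .
    . . . X . . . . . . . .
    . . . . X . . . . . . .
    . . . . . X . . . . . .
    . . . . . . . . . . . .
T1:
  2·area = 22  (B↔C swapped to make it positive)
  edge (8, 5)→(10, 0): d=(2,-5) top-left  bias=+0
  edge (10, 0)→(12, 6): d=(2,6) right/bottom  bias=-1
  edge (12, 6)→(8, 5): d=(-4,-1) top-left  bias=+0
    (4,1)@(9, 3): e=[1,12,9] → X
    (5,1)@(11, 3): e=[11,0,11] → .  [on edge]
    (4,2)@(9, 5): e=[5,16,1] → X
    (5,2)@(11, 5): e=[15,4,3] → X
    (6,2)@(13, 5): e=[25,-8,5] → .
    (4,3)@(9, 7): e=[9,20,-7] → .
    (5,3)@(11, 7): e=[19,8,-5] → .
    (6,4)@(13, 9): e=[33,0,-11] → .  [on edge]
  covered (3 px):
    . . . . . . . . . . . .
    . . . . X . . . . . . .
    . . . . X X . . . . . .
    . . . . . . . . . . . .
    . . . . . . . . . . . .
    . . . . . . . . . . . .
T2:
  2·area = 39
  edge (13, 7)→(20, 10): d=(7,3) right/bottom  bias=-1
  edge (20, 10)→(7, 10): d=(-13,0) right/bottom  bias=-1
  edge (7, 10)→(13, 7): d=(6,-3) top-left  bias=+0
    (10,1)@(21, 3): e=[-52,91,0] → .  [on edge]
    (8,2)@(17, 5): e=[-26,65,0] → .  [on edge]
    (6,3)@(13, 7): e=[0,39,0] → .  [on edge]
    (4,4)@(9, 9): e=[26,13,0] → X  [on edge]
    (5,4)@(11, 9): e=[20,13,6] → X
    (6,4)@(13, 9): e=[14,13,12] → X
    (7,4)@(15, 9): e=[8,13,18] → X
    (8,4)@(17, 9): e=[2,13,24] → X
    (9,4)@(19, 9): e=[-4,13,30] → .
    (2,5)@(5, 11): e=[52,-13,0] → .  [on edge]
    (4,5)@(9, 11): e=[40,-13,12] → .
    (5,5)@(11, 11): e=[34,-13,18] → .
  covered (5 px):
    . . . . . . . . . . . .
    . . . . . . . . . . . .
    . . . . . . . . . . . .
    . . . . . . . . . . . .
    . . . . X X X X X . . .
    . . . . . . . . . . . .
T3:
  2·area = 156
  edge (16, 0)→(22, 6): d=(6,6) right/bottom  bias=-1
  edge (22, 6)→(2, 12): d=(-20,6) right/bottom  bias=-1
  edge (2, 12)→(16, 0): d=(14,-12) top-left  bias=+0
    (7,0)@(15, 1): e=[12,142,2] → X
    (8,0)@(17, 1): e=[0,130,26] → .  [on edge]
    (6,1)@(13, 3): e=[36,114,6] → X
    (8,1)@(17, 3): e=[12,90,54] → X
    (9,1)@(19, 3): e=[0,78,78] → .  [on edge]
    (5,2)@(11, 5): e=[60,86,10] → X
    (9,2)@(19, 5): e=[12,38,106] → X
    (10,2)@(21, 5): e=[0,26,130] → .  [on edge]
    (4,3)@(9, 7): e=[84,58,14] → X
    (9,3)@(19, 7): e=[24,-2,134] → .
    (11,3)@(23, 7): e=[0,-26,182] → .  [on edge]
    (3,4)@(7, 9): e=[108,30,18] → X
  covered (18 px):
    . . . . . . . X . . . .
    . . . . . . X X X . . .
    . . . . . X X X X X . .
    . . . . X X X X X . . .
    . . . X X X . . . . . .
    . . X . . . . . . . . .

Answer: "outside"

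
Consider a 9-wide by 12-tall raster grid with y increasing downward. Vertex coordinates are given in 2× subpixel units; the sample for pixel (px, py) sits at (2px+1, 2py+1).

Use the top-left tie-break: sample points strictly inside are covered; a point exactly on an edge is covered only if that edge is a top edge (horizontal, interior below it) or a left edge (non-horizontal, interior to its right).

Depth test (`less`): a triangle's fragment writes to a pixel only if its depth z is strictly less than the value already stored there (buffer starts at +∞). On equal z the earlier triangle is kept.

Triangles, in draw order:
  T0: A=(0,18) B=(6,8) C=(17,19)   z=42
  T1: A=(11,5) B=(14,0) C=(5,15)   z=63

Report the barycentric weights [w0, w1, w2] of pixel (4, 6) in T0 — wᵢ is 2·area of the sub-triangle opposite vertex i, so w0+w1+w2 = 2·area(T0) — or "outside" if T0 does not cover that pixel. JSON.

T0:
  2·area = 176
  edge (0, 18)→(6, 8): d=(6,-10) top-left  bias=+0
  edge (6, 8)→(17, 19): d=(11,11) right/bottom  bias=-1
  edge (17, 19)→(0, 18): d=(-17,-1) top-left  bias=+0
    (0,1)@(1, 3): e=[-80,0,256] → ·  [on edge]
    (4,1)@(9, 3): e=[0,-88,264] → ·  [on edge]
    (1,2)@(3, 5): e=[-48,0,224] → ·  [on edge]
    (2,3)@(5, 7): e=[-16,0,192] → ·  [on edge]
    (3,4)@(7, 9): e=[16,0,160] → ·  [on edge]
    (2,5)@(5, 11): e=[8,44,124] → #
    (3,5)@(7, 11): e=[28,22,126] → #
    (4,5)@(9, 11): e=[48,0,128] → ·  [on edge]
    (1,6)@(3, 13): e=[0,88,88] → #  [on edge]
    (4,6)@(9, 13): e=[60,22,94] → #
    (5,6)@(11, 13): e=[80,0,96] → ·  [on edge]
    (1,7)@(3, 15): e=[12,110,54] → #
    (6,7)@(13, 15): e=[112,0,64] → ·  [on edge]
    (7,8)@(15, 17): e=[144,0,32] → ·  [on edge]
    (8,9)@(17, 19): e=[176,0,0] → ·  [on edge]
  covered (18 px):
    · · · · · · · · ·
    · · · · · · · · ·
    · · · · · · · · ·
    · · · · · · · · ·
    · · · · · · · · ·
    · · # # · · · · ·
    · # # # # · · · ·
    · # # # # # · · ·
    # # # # # # # · ·
    · · · · · · · · ·
    · · · · · · · · ·
    · · · · · · · · ·
T1:
  degenerate (2·area = 0) — covers nothing

Answer: [22,94,60]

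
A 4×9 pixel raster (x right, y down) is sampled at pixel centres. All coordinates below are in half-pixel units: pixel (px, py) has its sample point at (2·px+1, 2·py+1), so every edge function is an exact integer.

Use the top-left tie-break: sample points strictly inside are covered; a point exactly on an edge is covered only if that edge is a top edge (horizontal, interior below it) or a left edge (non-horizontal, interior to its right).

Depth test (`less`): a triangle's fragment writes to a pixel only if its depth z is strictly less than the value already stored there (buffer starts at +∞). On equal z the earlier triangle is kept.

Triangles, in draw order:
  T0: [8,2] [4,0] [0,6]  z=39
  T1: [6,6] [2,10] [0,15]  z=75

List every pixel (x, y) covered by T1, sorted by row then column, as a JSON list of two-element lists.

T0:
  2·area = 32  (B↔C swapped to make it positive)
  edge (8, 2)→(0, 6): d=(-8,4) right/bottom  bias=-1
  edge (0, 6)→(4, 0): d=(4,-6) top-left  bias=+0
  edge (4, 0)→(8, 2): d=(4,2) right/bottom  bias=-1
    (2,0)@(5, 1): e=[20,10,2] → X
    (3,0)@(7, 1): e=[12,22,-2] → .
    (1,1)@(3, 3): e=[12,6,14] → X
    (3,1)@(7, 3): e=[-4,30,6] → .
    (0,2)@(1, 5): e=[4,2,26] → X
    (1,2)@(3, 5): e=[-4,14,22] → .
    (2,2)@(5, 5): e=[-12,26,18] → .
    (0,3)@(1, 7): e=[-12,10,34] → .
  covered (4 px):
    . . X .
    . X X .
    X . . .
    . . . .
    . . . .
    . . . .
    . . . .
    . . . .
    . . . .
T1:
  2·area = 12  (B↔C swapped to make it positive)
  edge (6, 6)→(0, 15): d=(-6,9) right/bottom  bias=-1
  edge (0, 15)→(2, 10): d=(2,-5) top-left  bias=+0
  edge (2, 10)→(6, 6): d=(4,-4) top-left  bias=+0
    (3,2)@(7, 5): e=[-3,15,0] → .  [on edge]
    (2,3)@(5, 7): e=[3,9,0] → X  [on edge]
    (3,3)@(7, 7): e=[-15,19,8] → .
    (1,4)@(3, 9): e=[9,3,0] → X  [on edge]
    (2,4)@(5, 9): e=[-9,13,8] → .
    (0,5)@(1, 11): e=[15,-3,0] → .  [on edge]
    (1,5)@(3, 11): e=[-3,7,8] → .
    (0,6)@(1, 13): e=[3,1,8] → X
    (1,6)@(3, 13): e=[-15,11,16] → .
    (0,7)@(1, 15): e=[-9,5,16] → .
  covered (3 px):
    . . . .
    . . . .
    . . . .
    . . X .
    . X . .
    . . . .
    X . . .
    . . . .
    . . . .

Answer: [[2,3],[1,4],[0,6]]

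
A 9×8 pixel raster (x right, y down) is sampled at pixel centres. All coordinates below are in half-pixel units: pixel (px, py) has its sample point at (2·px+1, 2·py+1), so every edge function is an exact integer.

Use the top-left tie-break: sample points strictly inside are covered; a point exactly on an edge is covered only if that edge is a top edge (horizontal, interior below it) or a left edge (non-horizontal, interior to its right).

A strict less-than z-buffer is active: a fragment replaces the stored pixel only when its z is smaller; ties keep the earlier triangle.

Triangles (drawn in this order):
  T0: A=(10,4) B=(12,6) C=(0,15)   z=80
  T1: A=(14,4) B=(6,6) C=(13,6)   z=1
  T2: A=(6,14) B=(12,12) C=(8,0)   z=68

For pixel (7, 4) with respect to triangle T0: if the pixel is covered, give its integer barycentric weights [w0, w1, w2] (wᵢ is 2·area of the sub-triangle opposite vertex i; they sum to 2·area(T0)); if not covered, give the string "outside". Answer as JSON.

T0:
  2·area = 42
  edge (10, 4)→(12, 6): d=(2,2) right/bottom  bias=-1
  edge (12, 6)→(0, 15): d=(-12,9) right/bottom  bias=-1
  edge (0, 15)→(10, 4): d=(10,-11) top-left  bias=+0
    (3,0)@(7, 1): e=[0,105,-63] → ·  [on edge]
    (4,1)@(9, 3): e=[0,63,-21] → ·  [on edge]
    (5,2)@(11, 5): e=[0,21,21] → ·  [on edge]
    (4,3)@(9, 7): e=[8,15,19] → █
    (5,3)@(11, 7): e=[4,-3,41] → ·
    (6,3)@(13, 7): e=[0,-21,63] → ·  [on edge]
    (3,4)@(7, 9): e=[16,9,17] → █
    (4,4)@(9, 9): e=[12,-9,39] → ·
    (7,4)@(15, 9): e=[0,-63,105] → ·  [on edge]
    (2,5)@(5, 11): e=[24,3,15] → █
    (3,5)@(7, 11): e=[20,-15,37] → ·
    (8,5)@(17, 11): e=[0,-105,147] → ·  [on edge]
  covered (3 px):
    · · · · · · · · ·
    · · · · · · · · ·
    · · · · · · · · ·
    · · · · █ · · · ·
    · · · █ · · · · ·
    · · █ · · · · · ·
    · · · · · · · · ·
    · · · · · · · · ·
T1:
  2·area = 14  (B↔C swapped to make it positive)
  edge (14, 4)→(13, 6): d=(-1,2) right/bottom  bias=-1
  edge (13, 6)→(6, 6): d=(-7,0) right/bottom  bias=-1
  edge (6, 6)→(14, 4): d=(8,-2) top-left  bias=+0
    (5,2)@(11, 5): e=[5,7,2] → █
    (6,2)@(13, 5): e=[1,7,6] → █
    (7,2)@(15, 5): e=[-3,7,10] → ·
    (5,3)@(11, 7): e=[3,-7,18] → ·
    (6,3)@(13, 7): e=[-1,-7,22] → ·
  covered (2 px):
    · · · · · · · · ·
    · · · · · · · · ·
    · · · · · █ █ · ·
    · · · · · · · · ·
    · · · · · · · · ·
    · · · · · · · · ·
    · · · · · · · · ·
    · · · · · · · · ·
T2:
  2·area = 80  (B↔C swapped to make it positive)
  edge (6, 14)→(8, 0): d=(2,-14) top-left  bias=+0
  edge (8, 0)→(12, 12): d=(4,12) right/bottom  bias=-1
  edge (12, 12)→(6, 14): d=(-6,2) right/bottom  bias=-1
    (4,1)@(9, 3): e=[20,0,60] → ·  [on edge]
    (4,2)@(9, 5): e=[24,8,48] → █
    (5,2)@(11, 5): e=[52,-16,44] → ·
    (3,3)@(7, 7): e=[0,40,40] → █  [on edge]
    (5,3)@(11, 7): e=[56,-8,32] → ·
    (3,4)@(7, 9): e=[4,48,28] → █
    (5,4)@(11, 9): e=[60,0,20] → ·  [on edge]
    (3,5)@(7, 11): e=[8,56,16] → █
    (5,5)@(11, 11): e=[64,8,8] → █
    (6,5)@(13, 11): e=[92,-16,4] → ·
    (7,5)@(15, 11): e=[120,-40,0] → ·  [on edge]
    (3,6)@(7, 13): e=[12,64,4] → █
    (4,6)@(9, 13): e=[40,40,0] → ·  [on edge]
    (1,7)@(3, 15): e=[-40,120,0] → ·  [on edge]
    (6,7)@(13, 15): e=[100,0,-20] → ·  [on edge]
  covered (9 px):
    · · · · · · · · ·
    · · · · · · · · ·
    · · · · █ · · · ·
    · · · █ █ · · · ·
    · · · █ █ · · · ·
    · · · █ █ █ · · ·
    · · · █ · · · · ·
    · · · · · · · · ·

Result: "outside"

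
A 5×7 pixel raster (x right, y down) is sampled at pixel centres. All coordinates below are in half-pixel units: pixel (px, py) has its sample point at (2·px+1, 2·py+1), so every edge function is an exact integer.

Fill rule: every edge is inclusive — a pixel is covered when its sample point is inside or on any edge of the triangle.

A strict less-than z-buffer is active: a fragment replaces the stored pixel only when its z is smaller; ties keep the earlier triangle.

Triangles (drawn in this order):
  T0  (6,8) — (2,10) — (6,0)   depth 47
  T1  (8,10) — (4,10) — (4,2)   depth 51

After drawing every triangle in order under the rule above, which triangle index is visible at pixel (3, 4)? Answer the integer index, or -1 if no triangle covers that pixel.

T0:
  2·area = 32
  edge (6, 8)→(2, 10): d=(-4,2) inclusive
  edge (2, 10)→(6, 0): d=(4,-10) inclusive
  edge (6, 0)→(6, 8): d=(0,8) inclusive
    (2,1)@(5, 3): e=[22,2,8] → X
    (3,1)@(7, 3): e=[18,22,-8] → .
    (2,2)@(5, 5): e=[14,10,8] → X
    (3,2)@(7, 5): e=[10,30,-8] → .
    (2,3)@(5, 7): e=[6,18,8] → X
    (3,3)@(7, 7): e=[2,38,-8] → .
    (1,4)@(3, 9): e=[2,6,24] → X
    (2,4)@(5, 9): e=[-2,26,8] → .
    (1,5)@(3, 11): e=[-6,14,24] → .
  covered (4 px):
    . . . . .
    . . X . .
    . . X . .
    . . X . .
    . X . . .
    . . . . .
    . . . . .
T1:
  2·area = 32
  edge (8, 10)→(4, 10): d=(-4,0) inclusive
  edge (4, 10)→(4, 2): d=(0,-8) inclusive
  edge (4, 2)→(8, 10): d=(4,8) inclusive
    (2,2)@(5, 5): e=[20,8,4] → X
    (3,2)@(7, 5): e=[20,24,-12] → .
    (2,3)@(5, 7): e=[12,8,12] → X
    (3,3)@(7, 7): e=[12,24,-4] → .
    (2,4)@(5, 9): e=[4,8,20] → X
    (3,4)@(7, 9): e=[4,24,4] → X
    (4,4)@(9, 9): e=[4,40,-12] → .
    (2,5)@(5, 11): e=[-4,8,28] → .
    (3,5)@(7, 11): e=[-4,24,12] → .
  covered (4 px):
    . . . . .
    . . . . .
    . . X . .
    . . X . .
    . . X X .
    . . . . .
    . . . . .

Z-buffer (winner per pixel, '.' = empty):
  . . . . .
  . . 0 . .
  . . 0 . .
  . . 0 . .
  . 0 1 1 .
  . . . . .
  . . . . .

Result: 1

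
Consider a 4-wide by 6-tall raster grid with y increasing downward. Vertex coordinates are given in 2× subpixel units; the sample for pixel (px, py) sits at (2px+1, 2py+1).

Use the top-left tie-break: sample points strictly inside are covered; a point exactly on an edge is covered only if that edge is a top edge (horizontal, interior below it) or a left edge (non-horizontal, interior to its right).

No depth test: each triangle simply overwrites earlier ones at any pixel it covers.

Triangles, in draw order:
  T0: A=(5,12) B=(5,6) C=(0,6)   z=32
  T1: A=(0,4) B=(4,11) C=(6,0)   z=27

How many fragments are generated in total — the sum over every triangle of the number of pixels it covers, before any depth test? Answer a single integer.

T0:
  2·area = 30  (B↔C swapped to make it positive)
  edge (5, 12)→(0, 6): d=(-5,-6) top-left  bias=+0
  edge (0, 6)→(5, 6): d=(5,0) top-left  bias=+0
  edge (5, 6)→(5, 12): d=(0,6) right/bottom  bias=-1
    (2,0)@(5, 1): e=[55,-25,0] → ·  [on edge]
    (2,1)@(5, 3): e=[45,-15,0] → ·  [on edge]
    (2,2)@(5, 5): e=[35,-5,0] → ·  [on edge]
    (0,3)@(1, 7): e=[1,5,24] → #
    (1,3)@(3, 7): e=[13,5,12] → #
    (2,3)@(5, 7): e=[25,5,0] → ·  [on edge]
    (0,4)@(1, 9): e=[-9,15,24] → ·
    (1,4)@(3, 9): e=[3,15,12] → #
    (2,4)@(5, 9): e=[15,15,0] → ·  [on edge]
    (1,5)@(3, 11): e=[-7,25,12] → ·
    (2,5)@(5, 11): e=[5,25,0] → ·  [on edge]
  covered (3 px):
    · · · ·
    · · · ·
    · · · ·
    # # · ·
    · # · ·
    · · · ·
T1:
  2·area = 58  (B↔C swapped to make it positive)
  edge (0, 4)→(6, 0): d=(6,-4) top-left  bias=+0
  edge (6, 0)→(4, 11): d=(-2,11) right/bottom  bias=-1
  edge (4, 11)→(0, 4): d=(-4,-7) top-left  bias=+0
    (2,0)@(5, 1): e=[2,9,47] → #
    (3,0)@(7, 1): e=[10,-13,61] → ·
    (1,1)@(3, 3): e=[6,27,25] → #
    (3,1)@(7, 3): e=[22,-17,53] → ·
    (0,2)@(1, 5): e=[10,45,3] → #
    (3,2)@(7, 5): e=[34,-21,45] → ·
    (0,3)@(1, 7): e=[22,41,-5] → ·
    (1,3)@(3, 7): e=[30,19,9] → #
    (2,3)@(5, 7): e=[38,-3,23] → ·
    (1,4)@(3, 9): e=[42,15,1] → #
    (2,4)@(5, 9): e=[50,-7,15] → ·
    (1,5)@(3, 11): e=[54,11,-7] → ·
  covered (8 px):
    · · # ·
    · # # ·
    # # # ·
    · # · ·
    · # · ·
    · · · ·

Result: 11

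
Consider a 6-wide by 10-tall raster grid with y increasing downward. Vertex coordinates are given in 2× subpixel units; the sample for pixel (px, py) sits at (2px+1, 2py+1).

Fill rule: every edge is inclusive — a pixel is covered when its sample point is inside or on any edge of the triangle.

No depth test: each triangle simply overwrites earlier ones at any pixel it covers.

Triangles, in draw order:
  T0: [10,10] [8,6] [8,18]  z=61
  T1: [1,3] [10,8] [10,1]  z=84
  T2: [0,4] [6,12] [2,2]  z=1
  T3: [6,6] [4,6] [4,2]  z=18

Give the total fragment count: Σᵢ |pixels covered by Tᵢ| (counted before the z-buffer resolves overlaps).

T0:
  2·area = 24  (B↔C swapped to make it positive)
  edge (10, 10)→(8, 18): d=(-2,8) inclusive
  edge (8, 18)→(8, 6): d=(0,-12) inclusive
  edge (8, 6)→(10, 10): d=(2,4) inclusive
    (4,4)@(9, 9): e=[10,12,2] → #
    (5,4)@(11, 9): e=[-6,36,-6] → ·
    (4,5)@(9, 11): e=[6,12,6] → #
    (5,5)@(11, 11): e=[-10,36,-2] → ·
    (4,6)@(9, 13): e=[2,12,10] → #
    (5,6)@(11, 13): e=[-14,36,2] → ·
    (4,7)@(9, 15): e=[-2,12,14] → ·
  covered (3 px):
    · · · · · ·
    · · · · · ·
    · · · · · ·
    · · · · · ·
    · · · · # ·
    · · · · # ·
    · · · · # ·
    · · · · · ·
    · · · · · ·
    · · · · · ·
T1:
  2·area = 63  (B↔C swapped to make it positive)
  edge (1, 3)→(10, 1): d=(9,-2) inclusive
  edge (10, 1)→(10, 8): d=(0,7) inclusive
  edge (10, 8)→(1, 3): d=(-9,-5) inclusive
    (0,1)@(1, 3): e=[0,63,0] → #  [on edge]
    (1,1)@(3, 3): e=[4,49,10] → #
    (2,1)@(5, 3): e=[8,35,20] → #
    (3,1)@(7, 3): e=[12,21,30] → #
    (4,1)@(9, 3): e=[16,7,40] → #
    (5,1)@(11, 3): e=[20,-7,50] → ·
    (0,2)@(1, 5): e=[18,63,-18] → ·
    (1,2)@(3, 5): e=[22,49,-8] → ·
    (2,2)@(5, 5): e=[26,35,2] → #
    (5,2)@(11, 5): e=[38,-7,32] → ·
    (2,3)@(5, 7): e=[44,35,-16] → ·
    (3,3)@(7, 7): e=[48,21,-6] → ·
  covered (9 px):
    · · · · · ·
    # # # # # ·
    · · # # # ·
    · · · · # ·
    · · · · · ·
    · · · · · ·
    · · · · · ·
    · · · · · ·
    · · · · · ·
    · · · · · ·
T2:
  2·area = 28  (B↔C swapped to make it positive)
  edge (0, 4)→(2, 2): d=(2,-2) inclusive
  edge (2, 2)→(6, 12): d=(4,10) inclusive
  edge (6, 12)→(0, 4): d=(-6,-8) inclusive
    (1,0)@(3, 1): e=[0,-14,42] → ·  [on edge]
    (0,1)@(1, 3): e=[0,14,14] → #  [on edge]
    (1,1)@(3, 3): e=[4,-6,30] → ·
    (0,2)@(1, 5): e=[4,22,2] → #
    (1,2)@(3, 5): e=[8,2,18] → #
    (2,2)@(5, 5): e=[12,-18,34] → ·
    (0,3)@(1, 7): e=[8,30,-10] → ·
    (1,3)@(3, 7): e=[12,10,6] → #
    (2,3)@(5, 7): e=[16,-10,22] → ·
    (1,4)@(3, 9): e=[16,18,-6] → ·
  covered (4 px):
    · · · · · ·
    # · · · · ·
    # # · · · ·
    · # · · · ·
    · · · · · ·
    · · · · · ·
    · · · · · ·
    · · · · · ·
    · · · · · ·
    · · · · · ·
T3:
  2·area = 8
  edge (6, 6)→(4, 6): d=(-2,0) inclusive
  edge (4, 6)→(4, 2): d=(0,-4) inclusive
  edge (4, 2)→(6, 6): d=(2,4) inclusive
    (2,2)@(5, 5): e=[2,4,2] → #
    (3,2)@(7, 5): e=[2,12,-6] → ·
    (2,3)@(5, 7): e=[-2,4,6] → ·
  covered (1 px):
    · · · · · ·
    · · · · · ·
    · · # · · ·
    · · · · · ·
    · · · · · ·
    · · · · · ·
    · · · · · ·
    · · · · · ·
    · · · · · ·
    · · · · · ·

Result: 17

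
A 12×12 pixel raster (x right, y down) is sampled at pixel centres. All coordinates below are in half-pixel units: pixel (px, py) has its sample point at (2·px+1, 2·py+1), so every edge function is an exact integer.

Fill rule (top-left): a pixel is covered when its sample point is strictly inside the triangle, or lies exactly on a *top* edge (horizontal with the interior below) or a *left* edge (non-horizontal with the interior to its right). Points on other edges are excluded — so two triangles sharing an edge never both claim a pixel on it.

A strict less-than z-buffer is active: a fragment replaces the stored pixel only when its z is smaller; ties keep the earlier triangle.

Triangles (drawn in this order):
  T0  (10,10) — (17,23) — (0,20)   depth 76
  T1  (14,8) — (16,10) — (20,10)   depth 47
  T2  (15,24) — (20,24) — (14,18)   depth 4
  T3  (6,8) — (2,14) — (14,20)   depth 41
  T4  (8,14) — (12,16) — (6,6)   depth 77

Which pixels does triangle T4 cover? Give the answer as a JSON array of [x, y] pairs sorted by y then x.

T0:
  2·area = 200
  edge (10, 10)→(17, 23): d=(7,13) right/bottom  bias=-1
  edge (17, 23)→(0, 20): d=(-17,-3) top-left  bias=+0
  edge (0, 20)→(10, 10): d=(10,-10) top-left  bias=+0
    (9,0)@(19, 1): e=[-180,380,0] → ·  [on edge]
    (8,1)@(17, 3): e=[-140,340,0] → ·  [on edge]
    (7,2)@(15, 5): e=[-100,300,0] → ·  [on edge]
    (6,3)@(13, 7): e=[-60,260,0] → ·  [on edge]
    (5,4)@(11, 9): e=[-20,220,0] → ·  [on edge]
    (4,5)@(9, 11): e=[20,180,0] → █  [on edge]
    (5,5)@(11, 11): e=[-6,186,20] → ·
    (3,6)@(7, 13): e=[60,140,0] → █  [on edge]
    (5,6)@(11, 13): e=[8,152,40] → █
    (6,6)@(13, 13): e=[-18,158,60] → ·
    (2,7)@(5, 15): e=[100,100,0] → █  [on edge]
    (6,7)@(13, 15): e=[-4,124,80] → ·
    (1,8)@(3, 17): e=[140,60,0] → █  [on edge]
    (0,9)@(1, 19): e=[180,20,0] → █  [on edge]
    (8,11)@(17, 23): e=[0,0,200] → ·  [on edge]
  covered (26 px):
    · · · · · · · · · · · ·
    · · · · · · · · · · · ·
    · · · · · · · · · · · ·
    · · · · · · · · · · · ·
    · · · · · · · · · · · ·
    · · · · █ · · · · · · ·
    · · · █ █ █ · · · · · ·
    · · █ █ █ █ · · · · · ·
    · █ █ █ █ █ █ · · · · ·
    █ █ █ █ █ █ █ · · · · ·
    · · · █ █ █ █ █ · · · ·
    · · · · · · · · · · · ·
T1:
  2·area = 8  (B↔C swapped to make it positive)
  edge (14, 8)→(20, 10): d=(6,2) right/bottom  bias=-1
  edge (20, 10)→(16, 10): d=(-4,0) right/bottom  bias=-1
  edge (16, 10)→(14, 8): d=(-2,-2) top-left  bias=+0
    (3,0)@(7, 1): e=[-28,36,0] → ·  [on edge]
    (4,1)@(9, 3): e=[-20,28,0] → ·  [on edge]
    (2,2)@(5, 5): e=[0,20,-12] → ·  [on edge]
    (5,2)@(11, 5): e=[-12,20,0] → ·  [on edge]
    (5,3)@(11, 7): e=[0,12,-4] → ·  [on edge]
    (6,3)@(13, 7): e=[-4,12,0] → ·  [on edge]
    (7,4)@(15, 9): e=[4,4,0] → █  [on edge]
    (8,4)@(17, 9): e=[0,4,4] → ·  [on edge]
    (7,5)@(15, 11): e=[16,-4,-4] → ·
    (8,5)@(17, 11): e=[12,-4,0] → ·  [on edge]
    (11,5)@(23, 11): e=[0,-4,12] → ·  [on edge]
    (9,6)@(19, 13): e=[20,-12,0] → ·  [on edge]
    (10,7)@(21, 15): e=[28,-20,0] → ·  [on edge]
    (11,8)@(23, 17): e=[36,-28,0] → ·  [on edge]
  covered (1 px):
    · · · · · · · · · · · ·
    · · · · · · · · · · · ·
    · · · · · · · · · · · ·
    · · · · · · · · · · · ·
    · · · · · · · █ · · · ·
    · · · · · · · · · · · ·
    · · · · · · · · · · · ·
    · · · · · · · · · · · ·
    · · · · · · · · · · · ·
    · · · · · · · · · · · ·
    · · · · · · · · · · · ·
    · · · · · · · · · · · ·
T2:
  2·area = 30  (B↔C swapped to make it positive)
  edge (15, 24)→(14, 18): d=(-1,-6) top-left  bias=+0
  edge (14, 18)→(20, 24): d=(6,6) right/bottom  bias=-1
  edge (20, 24)→(15, 24): d=(-5,0) right/bottom  bias=-1
    (0,2)@(1, 5): e=[-65,0,95] → ·  [on edge]
    (1,3)@(3, 7): e=[-55,0,85] → ·  [on edge]
    (2,4)@(5, 9): e=[-45,0,75] → ·  [on edge]
    (3,5)@(7, 11): e=[-35,0,65] → ·  [on edge]
    (4,6)@(9, 13): e=[-25,0,55] → ·  [on edge]
    (5,7)@(11, 15): e=[-15,0,45] → ·  [on edge]
    (6,8)@(13, 17): e=[-5,0,35] → ·  [on edge]
    (7,9)@(15, 19): e=[5,0,25] → ·  [on edge]
    (7,10)@(15, 21): e=[3,12,15] → █
    (8,10)@(17, 21): e=[15,0,15] → ·  [on edge]
    (7,11)@(15, 23): e=[1,24,5] → █
    (8,11)@(17, 23): e=[13,12,5] → █
    (9,11)@(19, 23): e=[25,0,5] → ·  [on edge]
  covered (3 px):
    · · · · · · · · · · · ·
    · · · · · · · · · · · ·
    · · · · · · · · · · · ·
    · · · · · · · · · · · ·
    · · · · · · · · · · · ·
    · · · · · · · · · · · ·
    · · · · · · · · · · · ·
    · · · · · · · · · · · ·
    · · · · · · · · · · · ·
    · · · · · · · · · · · ·
    · · · · · · · █ · · · ·
    · · · · · · · █ █ · · ·
T3:
  2·area = 96  (B↔C swapped to make it positive)
  edge (6, 8)→(14, 20): d=(8,12) right/bottom  bias=-1
  edge (14, 20)→(2, 14): d=(-12,-6) top-left  bias=+0
  edge (2, 14)→(6, 8): d=(4,-6) top-left  bias=+0
    (2,5)@(5, 11): e=[36,54,6] → █
    (3,5)@(7, 11): e=[12,66,18] → █
    (4,5)@(9, 11): e=[-12,78,30] → ·
    (1,6)@(3, 13): e=[76,18,2] → █
    (4,6)@(9, 13): e=[4,54,38] → █
    (5,6)@(11, 13): e=[-20,66,50] → ·
    (1,7)@(3, 15): e=[92,-6,10] → ·
    (2,7)@(5, 15): e=[68,6,22] → █
    (5,7)@(11, 15): e=[-4,42,58] → ·
    (2,8)@(5, 17): e=[84,-18,30] → ·
    (3,8)@(7, 17): e=[60,-6,42] → ·
    (4,8)@(9, 17): e=[36,6,54] → █
  covered (12 px):
    · · · · · · · · · · · ·
    · · · · · · · · · · · ·
    · · · · · · · · · · · ·
    · · · · · · · · · · · ·
    · · · · · · · · · · · ·
    · · █ █ · · · · · · · ·
    · █ █ █ █ · · · · · · ·
    · · █ █ █ · · · · · · ·
    · · · · █ █ · · · · · ·
    · · · · · · █ · · · · ·
    · · · · · · · · · · · ·
    · · · · · · · · · · · ·
T4:
  2·area = 28  (B↔C swapped to make it positive)
  edge (8, 14)→(6, 6): d=(-2,-8) top-left  bias=+0
  edge (6, 6)→(12, 16): d=(6,10) right/bottom  bias=-1
  edge (12, 16)→(8, 14): d=(-4,-2) top-left  bias=+0
    (1,0)@(3, 1): e=[-14,0,42] → ·  [on edge]
    (3,4)@(7, 9): e=[2,8,18] → █
    (4,4)@(9, 9): e=[18,-12,22] → ·
    (3,5)@(7, 11): e=[-2,20,10] → ·
    (4,5)@(9, 11): e=[14,0,14] → ·  [on edge]
    (4,6)@(9, 13): e=[10,12,6] → █
    (5,6)@(11, 13): e=[26,-8,10] → ·
    (4,7)@(9, 15): e=[6,24,-2] → ·
    (5,7)@(11, 15): e=[22,4,2] → █
    (6,7)@(13, 15): e=[38,-16,6] → ·
    (5,8)@(11, 17): e=[18,16,-6] → ·
    (7,10)@(15, 21): e=[42,0,-14] → ·  [on edge]
  covered (3 px):
    · · · · · · · · · · · ·
    · · · · · · · · · · · ·
    · · · · · · · · · · · ·
    · · · · · · · · · · · ·
    · · · █ · · · · · · · ·
    · · · · · · · · · · · ·
    · · · · █ · · · · · · ·
    · · · · · █ · · · · · ·
    · · · · · · · · · · · ·
    · · · · · · · · · · · ·
    · · · · · · · · · · · ·
    · · · · · · · · · · · ·

Result: [[3,4],[4,6],[5,7]]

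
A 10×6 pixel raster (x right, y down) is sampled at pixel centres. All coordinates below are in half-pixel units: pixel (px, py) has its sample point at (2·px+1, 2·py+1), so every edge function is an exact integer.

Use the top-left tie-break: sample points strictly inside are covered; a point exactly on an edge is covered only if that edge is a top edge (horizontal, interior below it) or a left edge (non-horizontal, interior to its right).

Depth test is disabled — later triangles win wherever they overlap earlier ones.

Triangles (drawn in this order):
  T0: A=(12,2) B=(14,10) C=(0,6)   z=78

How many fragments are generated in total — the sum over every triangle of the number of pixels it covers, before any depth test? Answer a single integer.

T0:
  2·area = 104
  edge (12, 2)→(14, 10): d=(2,8) right/bottom  bias=-1
  edge (14, 10)→(0, 6): d=(-14,-4) top-left  bias=+0
  edge (0, 6)→(12, 2): d=(12,-4) top-left  bias=+0
    (7,0)@(15, 1): e=[-26,130,0] → ·  [on edge]
    (4,1)@(9, 3): e=[26,78,0] → #  [on edge]
    (5,1)@(11, 3): e=[10,86,8] → #
    (6,1)@(13, 3): e=[-6,94,16] → ·
    (1,2)@(3, 5): e=[78,26,0] → #  [on edge]
    (2,2)@(5, 5): e=[62,34,8] → #
    (3,2)@(7, 5): e=[46,42,16] → #
    (6,2)@(13, 5): e=[-2,66,40] → ·
    (1,3)@(3, 7): e=[82,-2,24] → ·
    (2,3)@(5, 7): e=[66,6,32] → #
    (6,3)@(13, 7): e=[2,38,64] → #
    (7,3)@(15, 7): e=[-14,46,72] → ·
  covered (14 px):
    · · · · · · · · · ·
    · · · · # # · · · ·
    · # # # # # · · · ·
    · · # # # # # · · ·
    · · · · · # # · · ·
    · · · · · · · · · ·

Answer: 14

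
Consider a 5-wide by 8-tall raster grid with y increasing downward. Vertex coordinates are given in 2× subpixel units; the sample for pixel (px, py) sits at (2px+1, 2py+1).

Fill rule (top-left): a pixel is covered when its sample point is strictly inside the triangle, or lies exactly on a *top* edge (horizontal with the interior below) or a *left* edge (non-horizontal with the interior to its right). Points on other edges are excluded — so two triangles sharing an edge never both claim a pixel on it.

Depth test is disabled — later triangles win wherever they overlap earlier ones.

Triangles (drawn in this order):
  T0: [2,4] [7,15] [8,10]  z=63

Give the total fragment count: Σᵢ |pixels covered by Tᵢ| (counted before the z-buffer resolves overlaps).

T0:
  2·area = 36  (B↔C swapped to make it positive)
  edge (2, 4)→(8, 10): d=(6,6) right/bottom  bias=-1
  edge (8, 10)→(7, 15): d=(-1,5) right/bottom  bias=-1
  edge (7, 15)→(2, 4): d=(-5,-11) top-left  bias=+0
    (0,1)@(1, 3): e=[0,42,-6] → .  [on edge]
    (1,2)@(3, 5): e=[0,30,6] → .  [on edge]
    (4,2)@(9, 5): e=[-36,0,72] → .  [on edge]
    (2,3)@(5, 7): e=[0,18,18] → .  [on edge]
    (2,4)@(5, 9): e=[12,16,8] → X
    (3,4)@(7, 9): e=[0,6,30] → .  [on edge]
    (2,5)@(5, 11): e=[24,14,-2] → .
    (3,5)@(7, 11): e=[12,4,20] → X
    (4,5)@(9, 11): e=[0,-6,42] → .  [on edge]
    (3,6)@(7, 13): e=[24,2,10] → X
    (4,6)@(9, 13): e=[12,-8,32] → .
    (3,7)@(7, 15): e=[36,0,0] → .  [on edge]
  covered (3 px):
    . . . . .
    . . . . .
    . . . . .
    . . . . .
    . . X . .
    . . . X .
    . . . X .
    . . . . .

Answer: 3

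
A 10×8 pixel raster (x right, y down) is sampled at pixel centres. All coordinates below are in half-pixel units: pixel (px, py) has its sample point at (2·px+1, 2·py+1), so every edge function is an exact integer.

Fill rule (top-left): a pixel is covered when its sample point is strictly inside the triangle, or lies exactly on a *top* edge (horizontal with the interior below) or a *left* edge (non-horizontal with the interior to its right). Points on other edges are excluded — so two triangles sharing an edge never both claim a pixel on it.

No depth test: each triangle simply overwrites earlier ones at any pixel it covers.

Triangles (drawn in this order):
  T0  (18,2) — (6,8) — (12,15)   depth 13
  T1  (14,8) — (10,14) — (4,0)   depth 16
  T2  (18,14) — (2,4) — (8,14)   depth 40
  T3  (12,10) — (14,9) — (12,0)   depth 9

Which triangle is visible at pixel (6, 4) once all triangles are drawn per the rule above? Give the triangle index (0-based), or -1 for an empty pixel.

T0:
  2·area = 120  (B↔C swapped to make it positive)
  edge (18, 2)→(12, 15): d=(-6,13) right/bottom  bias=-1
  edge (12, 15)→(6, 8): d=(-6,-7) top-left  bias=+0
  edge (6, 8)→(18, 2): d=(12,-6) top-left  bias=+0
    (8,1)@(17, 3): e=[7,107,6] → █
    (9,1)@(19, 3): e=[-19,121,18] → ·
    (6,2)@(13, 5): e=[47,67,6] → █
    (7,2)@(15, 5): e=[21,81,18] → █
    (8,2)@(17, 5): e=[-5,95,30] → ·
    (4,3)@(9, 7): e=[87,27,6] → █
    (5,3)@(11, 7): e=[61,41,18] → █
    (8,3)@(17, 7): e=[-17,83,54] → ·
    (3,4)@(7, 9): e=[101,1,18] → █
    (7,4)@(15, 9): e=[-3,57,66] → ·
    (3,5)@(7, 11): e=[89,-11,42] → ·
    (4,5)@(9, 11): e=[63,3,54] → █
  covered (15 px):
    · · · · · · · · · ·
    · · · · · · · · █ ·
    · · · · · · █ █ · ·
    · · · · █ █ █ █ · ·
    · · · █ █ █ █ · · ·
    · · · · █ █ █ · · ·
    · · · · · █ · · · ·
    · · · · · · · · · ·
T1:
  2·area = 92
  edge (14, 8)→(10, 14): d=(-4,6) right/bottom  bias=-1
  edge (10, 14)→(4, 0): d=(-6,-14) top-left  bias=+0
  edge (4, 0)→(14, 8): d=(10,8) right/bottom  bias=-1
    (2,0)@(5, 1): e=[82,8,2] → █
    (3,0)@(7, 1): e=[70,36,-14] → ·
    (2,1)@(5, 3): e=[74,-4,22] → ·
    (3,1)@(7, 3): e=[62,24,6] → █
    (4,1)@(9, 3): e=[50,52,-10] → ·
    (3,2)@(7, 5): e=[54,12,26] → █
    (4,2)@(9, 5): e=[42,40,10] → █
    (5,2)@(11, 5): e=[30,68,-6] → ·
    (3,3)@(7, 7): e=[46,0,46] → █  [on edge]
    (5,3)@(11, 7): e=[22,56,14] → █
    (6,3)@(13, 7): e=[10,84,-2] → ·
    (3,4)@(7, 9): e=[38,-12,66] → ·
  covered (12 px):
    · · █ · · · · · · ·
    · · · █ · · · · · ·
    · · · █ █ · · · · ·
    · · · █ █ █ · · · ·
    · · · · █ █ █ · · ·
    · · · · █ █ · · · ·
    · · · · · · · · · ·
    · · · · · · · · · ·
T2:
  2·area = 100  (B↔C swapped to make it positive)
  edge (18, 14)→(8, 14): d=(-10,0) right/bottom  bias=-1
  edge (8, 14)→(2, 4): d=(-6,-10) top-left  bias=+0
  edge (2, 4)→(18, 14): d=(16,10) right/bottom  bias=-1
    (1,2)@(3, 5): e=[90,4,6] → █
    (2,2)@(5, 5): e=[90,24,-14] → ·
    (1,3)@(3, 7): e=[70,-8,38] → ·
    (2,3)@(5, 7): e=[70,12,18] → █
    (3,3)@(7, 7): e=[70,32,-2] → ·
    (2,4)@(5, 9): e=[50,0,50] → █  [on edge]
    (3,4)@(7, 9): e=[50,20,30] → █
    (4,4)@(9, 9): e=[50,40,10] → █
    (5,4)@(11, 9): e=[50,60,-10] → ·
    (2,5)@(5, 11): e=[30,-12,82] → ·
    (3,5)@(7, 11): e=[30,8,62] → █
    (5,5)@(11, 11): e=[30,48,22] → █
  covered (13 px):
    · · · · · · · · · ·
    · · · · · · · · · ·
    · █ · · · · · · · ·
    · · █ · · · · · · ·
    · · █ █ █ · · · · ·
    · · · █ █ █ █ · · ·
    · · · · █ █ █ █ · ·
    · · · · · · · · · ·
T3:
  2·area = 20  (B↔C swapped to make it positive)
  edge (12, 10)→(12, 0): d=(0,-10) top-left  bias=+0
  edge (12, 0)→(14, 9): d=(2,9) right/bottom  bias=-1
  edge (14, 9)→(12, 10): d=(-2,1) right/bottom  bias=-1
    (6,2)@(13, 5): e=[10,1,9] → █
    (7,2)@(15, 5): e=[30,-17,7] → ·
    (6,3)@(13, 7): e=[10,5,5] → █
    (7,3)@(15, 7): e=[30,-13,3] → ·
    (6,4)@(13, 9): e=[10,9,1] → █
    (7,4)@(15, 9): e=[30,-9,-1] → ·
    (6,5)@(13, 11): e=[10,13,-3] → ·
  covered (3 px):
    · · · · · · · · · ·
    · · · · · · · · · ·
    · · · · · · █ · · ·
    · · · · · · █ · · ·
    · · · · · · █ · · ·
    · · · · · · · · · ·
    · · · · · · · · · ·
    · · · · · · · · · ·

Z-buffer (winner per pixel, '.' = empty):
  . . 1 . . . . . . .
  . . . 1 . . . . 0 .
  . 2 . 1 1 . 3 0 . .
  . . 2 1 1 1 3 0 . .
  . . 2 2 2 1 3 . . .
  . . . 2 2 2 2 . . .
  . . . . 2 2 2 2 . .
  . . . . . . . . . .

Result: 3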